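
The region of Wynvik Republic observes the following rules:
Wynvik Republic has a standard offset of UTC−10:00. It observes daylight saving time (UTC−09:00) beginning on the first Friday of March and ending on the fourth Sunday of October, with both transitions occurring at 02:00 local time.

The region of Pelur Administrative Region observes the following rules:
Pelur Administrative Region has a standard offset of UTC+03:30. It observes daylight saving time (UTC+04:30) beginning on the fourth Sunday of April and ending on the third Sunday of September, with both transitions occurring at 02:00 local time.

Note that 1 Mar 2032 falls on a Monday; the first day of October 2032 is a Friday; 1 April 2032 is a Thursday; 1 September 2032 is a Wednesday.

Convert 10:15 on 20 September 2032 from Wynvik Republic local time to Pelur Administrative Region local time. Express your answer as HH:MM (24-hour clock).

1 March 2032 is a Monday, so the first Friday is March 5.
1 October 2032 is a Friday, so the first Sunday is October 3 and the fourth is October 24.
Daylight saving runs 5 March – 24 October; 20 September 2032 is inside that window, so Wynvik Republic is at UTC−09:00.
10:15 Wynvik Republic + 9h = 19:15 UTC.
1 April 2032 is a Thursday, so the first Sunday is April 4 and the fourth is April 25.
1 September 2032 is a Wednesday, so the first Sunday is September 5 and the third is September 19.
At the standard offset (UTC+03:30), 19:15 UTC + 3h30m = 22:45 Pelur Administrative Region standard time.
The standard-time date in Pelur Administrative Region, 20 September 2032, does not fall between 25 April and 19 September, so daylight saving is not in effect and Pelur Administrative Region is at UTC+03:30.
19:15 UTC + 3h30m = 22:45 Pelur Administrative Region.

22:45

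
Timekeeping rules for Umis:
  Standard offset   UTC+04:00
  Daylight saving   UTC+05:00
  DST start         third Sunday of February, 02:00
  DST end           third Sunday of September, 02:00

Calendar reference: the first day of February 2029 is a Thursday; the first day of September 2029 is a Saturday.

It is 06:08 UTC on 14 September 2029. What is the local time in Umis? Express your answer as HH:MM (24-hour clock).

11:08

1 February 2029 is a Thursday, so the first Sunday is February 4 and the third is February 18.
1 September 2029 is a Saturday, so the first Sunday is September 2 and the third is September 16.
At the standard offset (UTC+04:00), 06:08 UTC + 4h = 10:08 Umis standard time.
Daylight saving runs 18 February – 16 September; the standard-time date in Umis, 14 September 2029, is inside that window, so Umis is at UTC+05:00.
06:08 UTC + 5h = 11:08 local.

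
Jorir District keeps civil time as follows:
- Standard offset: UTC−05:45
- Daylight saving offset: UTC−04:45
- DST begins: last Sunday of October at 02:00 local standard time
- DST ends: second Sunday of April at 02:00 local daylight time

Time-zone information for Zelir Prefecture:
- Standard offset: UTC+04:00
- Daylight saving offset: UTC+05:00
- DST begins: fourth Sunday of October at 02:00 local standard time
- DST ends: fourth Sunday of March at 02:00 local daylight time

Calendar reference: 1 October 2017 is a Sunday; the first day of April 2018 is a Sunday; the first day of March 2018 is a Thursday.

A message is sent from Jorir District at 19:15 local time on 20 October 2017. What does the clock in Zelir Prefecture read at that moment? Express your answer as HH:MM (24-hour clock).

1 October 2017 is a Sunday, so Sundays fall on 1, 8, 15, 22, 29; the last is October 29.
1 April 2018 is a Sunday, so the first Sunday is April 1 and the second is April 8.
20 October 2017 is outside the daylight-saving period (29 October 2017 – 8 April 2018), so Jorir District is on standard time, UTC−05:45.
19:15 Jorir District + 5h45m = 01:00 UTC (rolling into the next day, 21 October 2017).
1 October 2017 is a Sunday, so the first Sunday is October 1 and the fourth is October 22.
1 March 2018 is a Thursday, so the first Sunday is March 4 and the fourth is March 25.
At the standard offset (UTC+04:00), 01:00 UTC + 4h = 05:00 Zelir Prefecture standard time.
The standard-time date in Zelir Prefecture, 21 October 2017, does not fall between 22 October 2017 and 25 March 2018, so daylight saving is not in effect and Zelir Prefecture is at UTC+04:00.
01:00 UTC + 4h = 05:00 Zelir Prefecture.

05:00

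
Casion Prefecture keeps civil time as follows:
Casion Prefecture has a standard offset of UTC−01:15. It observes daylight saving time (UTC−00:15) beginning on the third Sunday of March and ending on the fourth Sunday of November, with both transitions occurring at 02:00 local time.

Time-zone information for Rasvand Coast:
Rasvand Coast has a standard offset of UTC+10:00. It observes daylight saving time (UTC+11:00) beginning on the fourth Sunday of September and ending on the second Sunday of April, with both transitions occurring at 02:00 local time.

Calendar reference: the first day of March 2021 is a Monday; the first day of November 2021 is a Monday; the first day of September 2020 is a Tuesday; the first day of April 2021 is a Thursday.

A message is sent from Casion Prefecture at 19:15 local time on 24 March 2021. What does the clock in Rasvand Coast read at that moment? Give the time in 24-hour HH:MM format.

1 March 2021 is a Monday, so the first Sunday is March 7 and the third is March 21.
1 November 2021 is a Monday, so the first Sunday is November 7 and the fourth is November 28.
24 March 2021 lies within the daylight-saving period (21 March – 28 November), so Casion Prefecture is on daylight time, UTC−00:15.
19:15 Casion Prefecture + 0h15m = 19:30 UTC.
1 September 2020 is a Tuesday, so the first Sunday is September 6 and the fourth is September 27.
1 April 2021 is a Thursday, so the first Sunday is April 4 and the second is April 11.
At the standard offset (UTC+10:00), 19:30 UTC + 10h = 05:30 Rasvand Coast standard time (rolling into the next day, 25 March 2021).
Daylight saving runs 27 September 2020 – 11 April 2021; the standard-time date in Rasvand Coast, 25 March 2021, is inside that window, so Rasvand Coast is at UTC+11:00.
19:30 UTC + 11h = 06:30 Rasvand Coast (rolling into the next day, 25 March 2021).

06:30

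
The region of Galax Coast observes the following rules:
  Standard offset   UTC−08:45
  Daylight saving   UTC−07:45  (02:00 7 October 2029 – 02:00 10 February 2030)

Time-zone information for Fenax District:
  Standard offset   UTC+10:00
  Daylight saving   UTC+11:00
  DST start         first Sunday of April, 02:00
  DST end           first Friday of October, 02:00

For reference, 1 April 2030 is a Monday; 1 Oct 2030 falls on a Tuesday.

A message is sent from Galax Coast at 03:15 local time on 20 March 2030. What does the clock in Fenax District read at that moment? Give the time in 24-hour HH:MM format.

22:00

20 March 2030 is outside the daylight-saving period (7 October 2029 – 10 February 2030), so Galax Coast is on standard time, UTC−08:45.
03:15 Galax Coast + 8h45m = 12:00 UTC.
1 April 2030 is a Monday, so the first Sunday is April 7.
1 October 2030 is a Tuesday, so the first Friday is October 4.
At the standard offset (UTC+10:00), 12:00 UTC + 10h = 22:00 Fenax District standard time.
Daylight saving runs 7 April – 4 October; the standard-time date in Fenax District, 20 March 2030, is outside that window, so Fenax District is on standard time at UTC+10:00.
12:00 UTC + 10h = 22:00 Fenax District.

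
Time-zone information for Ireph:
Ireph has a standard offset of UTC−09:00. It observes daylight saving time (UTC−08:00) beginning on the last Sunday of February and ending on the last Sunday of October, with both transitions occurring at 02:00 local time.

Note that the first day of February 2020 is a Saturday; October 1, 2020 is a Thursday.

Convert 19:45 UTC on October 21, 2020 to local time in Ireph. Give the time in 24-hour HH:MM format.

11:45

1 February 2020 is a Saturday, so Sundays fall on 2, 9, 16, 23; the last is February 23.
1 October 2020 is a Thursday, so Sundays fall on 4, 11, 18, 25; the last is October 25.
At the standard offset (UTC−09:00), 19:45 UTC − 9h = 10:45 Ireph standard time.
The standard-time date in Ireph, October 21, 2020, falls between 23 February and 25 October, so daylight saving is in effect and Ireph is at UTC−08:00.
19:45 UTC − 8h = 11:45 local.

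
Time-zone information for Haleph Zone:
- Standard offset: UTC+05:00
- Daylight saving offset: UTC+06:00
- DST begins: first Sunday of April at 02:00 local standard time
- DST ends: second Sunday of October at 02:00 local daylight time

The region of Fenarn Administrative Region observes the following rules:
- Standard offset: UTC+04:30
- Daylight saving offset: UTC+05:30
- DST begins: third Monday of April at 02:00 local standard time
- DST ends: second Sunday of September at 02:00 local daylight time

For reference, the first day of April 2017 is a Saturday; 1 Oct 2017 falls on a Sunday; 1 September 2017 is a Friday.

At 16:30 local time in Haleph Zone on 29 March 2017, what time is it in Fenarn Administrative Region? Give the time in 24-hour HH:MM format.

16:00

1 April 2017 is a Saturday, so the first Sunday is April 2.
1 October 2017 is a Sunday, so the first Sunday is October 1 and the second is October 8.
29 March 2017 is outside the daylight-saving period (2 April – 8 October), so Haleph Zone is on standard time, UTC+05:00.
16:30 Haleph Zone − 5h = 11:30 UTC.
1 April 2017 is a Saturday, so the first Monday is April 3 and the third is April 17.
1 September 2017 is a Friday, so the first Sunday is September 3 and the second is September 10.
At the standard offset (UTC+04:30), 11:30 UTC + 4h30m = 16:00 Fenarn Administrative Region standard time.
The standard-time date in Fenarn Administrative Region, 29 March 2017, does not fall between 17 April and 10 September, so daylight saving is not in effect and Fenarn Administrative Region is at UTC+04:30.
11:30 UTC + 4h30m = 16:00 Fenarn Administrative Region.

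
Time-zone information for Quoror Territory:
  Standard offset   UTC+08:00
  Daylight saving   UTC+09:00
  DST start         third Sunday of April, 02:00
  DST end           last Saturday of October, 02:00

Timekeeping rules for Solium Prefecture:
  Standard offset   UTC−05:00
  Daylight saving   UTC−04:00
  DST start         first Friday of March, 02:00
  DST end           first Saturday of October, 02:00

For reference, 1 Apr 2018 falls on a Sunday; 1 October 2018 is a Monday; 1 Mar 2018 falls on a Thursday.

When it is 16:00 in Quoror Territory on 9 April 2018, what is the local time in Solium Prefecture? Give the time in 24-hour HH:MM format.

04:00

1 April 2018 is a Sunday, so the first Sunday is April 1 and the third is April 15.
1 October 2018 is a Monday, so Saturdays fall on 6, 13, 20, 27; the last is October 27.
9 April 2018 does not fall between 15 April and 27 October, so daylight saving is not in effect and Quoror Territory is at UTC+08:00.
16:00 Quoror Territory − 8h = 08:00 UTC.
1 March 2018 is a Thursday, so the first Friday is March 2.
1 October 2018 is a Monday, so the first Saturday is October 6.
At the standard offset (UTC−05:00), 08:00 UTC − 5h = 03:00 Solium Prefecture standard time.
Daylight saving runs 2 March – 6 October; the standard-time date in Solium Prefecture, 9 April 2018, is inside that window, so Solium Prefecture is at UTC−04:00.
08:00 UTC − 4h = 04:00 Solium Prefecture.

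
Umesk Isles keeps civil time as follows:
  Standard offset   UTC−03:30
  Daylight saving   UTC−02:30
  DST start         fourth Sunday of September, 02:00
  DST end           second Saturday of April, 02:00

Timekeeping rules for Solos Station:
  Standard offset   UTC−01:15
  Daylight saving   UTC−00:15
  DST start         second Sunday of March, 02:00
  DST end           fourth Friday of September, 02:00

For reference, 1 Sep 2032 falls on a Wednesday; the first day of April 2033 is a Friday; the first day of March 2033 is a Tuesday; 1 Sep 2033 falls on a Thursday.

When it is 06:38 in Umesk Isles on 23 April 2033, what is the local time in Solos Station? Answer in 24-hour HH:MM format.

1 September 2032 is a Wednesday, so the first Sunday is September 5 and the fourth is September 26.
1 April 2033 is a Friday, so the first Saturday is April 2 and the second is April 9.
Daylight saving runs 26 September 2032 – 9 April 2033; 23 April 2033 is outside that window, so Umesk Isles is on standard time at UTC−03:30.
06:38 Umesk Isles + 3h30m = 10:08 UTC.
1 March 2033 is a Tuesday, so the first Sunday is March 6 and the second is March 13.
1 September 2033 is a Thursday, so the first Friday is September 2 and the fourth is September 23.
At the standard offset (UTC−01:15), 10:08 UTC − 1h15m = 08:53 Solos Station standard time.
The standard-time date in Solos Station, 23 April 2033, falls between 13 March and 23 September, so daylight saving is in effect and Solos Station is at UTC−00:15.
10:08 UTC − 0h15m = 09:53 Solos Station.

09:53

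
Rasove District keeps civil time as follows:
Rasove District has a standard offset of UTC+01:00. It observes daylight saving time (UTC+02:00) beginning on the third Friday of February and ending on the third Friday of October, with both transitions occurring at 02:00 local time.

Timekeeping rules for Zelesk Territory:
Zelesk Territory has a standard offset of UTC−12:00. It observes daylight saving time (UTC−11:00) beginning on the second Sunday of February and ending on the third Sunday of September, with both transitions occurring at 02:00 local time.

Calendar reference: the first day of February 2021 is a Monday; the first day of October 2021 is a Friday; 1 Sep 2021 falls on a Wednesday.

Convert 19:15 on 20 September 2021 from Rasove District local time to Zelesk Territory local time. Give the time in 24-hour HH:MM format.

1 February 2021 is a Monday, so the first Friday is February 5 and the third is February 19.
1 October 2021 is a Friday, so the first Friday is October 1 and the third is October 15.
Daylight saving runs 19 February – 15 October; 20 September 2021 is inside that window, so Rasove District is at UTC+02:00.
19:15 Rasove District − 2h = 17:15 UTC.
1 February 2021 is a Monday, so the first Sunday is February 7 and the second is February 14.
1 September 2021 is a Wednesday, so the first Sunday is September 5 and the third is September 19.
At the standard offset (UTC−12:00), 17:15 UTC − 12h = 05:15 Zelesk Territory standard time.
The standard-time date in Zelesk Territory, 20 September 2021, is outside the daylight-saving period (14 February – 19 September), so Zelesk Territory is on standard time, UTC−12:00.
17:15 UTC − 12h = 05:15 Zelesk Territory.

05:15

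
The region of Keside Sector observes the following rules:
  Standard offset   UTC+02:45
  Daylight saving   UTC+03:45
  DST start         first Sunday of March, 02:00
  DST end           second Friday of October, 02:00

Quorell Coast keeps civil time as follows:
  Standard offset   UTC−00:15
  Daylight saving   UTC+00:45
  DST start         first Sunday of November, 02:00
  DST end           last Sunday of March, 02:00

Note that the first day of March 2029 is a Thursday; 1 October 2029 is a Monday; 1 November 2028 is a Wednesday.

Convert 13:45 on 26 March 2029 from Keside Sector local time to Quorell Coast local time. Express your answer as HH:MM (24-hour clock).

09:45

1 March 2029 is a Thursday, so the first Sunday is March 4.
1 October 2029 is a Monday, so the first Friday is October 5 and the second is October 12.
26 March 2029 lies within the daylight-saving period (4 March – 12 October), so Keside Sector is on daylight time, UTC+03:45.
13:45 Keside Sector − 3h45m = 10:00 UTC.
1 November 2028 is a Wednesday, so the first Sunday is November 5.
1 March 2029 is a Thursday, so Sundays fall on 4, 11, 18, 25; the last is March 25.
At the standard offset (UTC−00:15), 10:00 UTC − 0h15m = 09:45 Quorell Coast standard time.
The standard-time date in Quorell Coast, 26 March 2029, is outside the daylight-saving period (5 November 2028 – 25 March 2029), so Quorell Coast is on standard time, UTC−00:15.
10:00 UTC − 0h15m = 09:45 Quorell Coast.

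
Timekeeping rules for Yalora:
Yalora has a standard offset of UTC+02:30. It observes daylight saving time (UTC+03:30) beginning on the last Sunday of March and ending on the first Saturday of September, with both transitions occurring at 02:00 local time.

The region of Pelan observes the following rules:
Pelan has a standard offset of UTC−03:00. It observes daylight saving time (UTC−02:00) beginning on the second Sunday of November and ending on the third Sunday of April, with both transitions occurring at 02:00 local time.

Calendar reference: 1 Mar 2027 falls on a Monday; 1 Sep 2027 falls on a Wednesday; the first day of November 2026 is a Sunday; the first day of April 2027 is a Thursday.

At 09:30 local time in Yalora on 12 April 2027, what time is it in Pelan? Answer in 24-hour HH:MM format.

04:00

1 March 2027 is a Monday, so Sundays fall on 7, 14, 21, 28; the last is March 28.
1 September 2027 is a Wednesday, so the first Saturday is September 4.
Daylight saving runs 28 March – 4 September; 12 April 2027 is inside that window, so Yalora is at UTC+03:30.
09:30 Yalora − 3h30m = 06:00 UTC.
1 November 2026 is a Sunday, so the first Sunday is November 1 and the second is November 8.
1 April 2027 is a Thursday, so the first Sunday is April 4 and the third is April 18.
At the standard offset (UTC−03:00), 06:00 UTC − 3h = 03:00 Pelan standard time.
The standard-time date in Pelan, 12 April 2027, lies within the daylight-saving period (8 November 2026 – 18 April 2027), so Pelan is on daylight time, UTC−02:00.
06:00 UTC − 2h = 04:00 Pelan.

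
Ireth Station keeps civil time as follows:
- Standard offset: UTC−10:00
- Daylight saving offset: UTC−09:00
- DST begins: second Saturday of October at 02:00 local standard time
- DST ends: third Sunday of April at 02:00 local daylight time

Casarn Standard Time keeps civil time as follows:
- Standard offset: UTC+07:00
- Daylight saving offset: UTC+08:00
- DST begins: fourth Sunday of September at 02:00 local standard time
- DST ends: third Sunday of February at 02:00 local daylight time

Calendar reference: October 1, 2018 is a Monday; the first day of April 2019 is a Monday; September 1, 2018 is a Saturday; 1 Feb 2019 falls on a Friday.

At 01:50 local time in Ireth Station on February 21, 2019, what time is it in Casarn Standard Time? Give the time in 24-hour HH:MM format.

17:50

1 October 2018 is a Monday, so the first Saturday is October 6 and the second is October 13.
1 April 2019 is a Monday, so the first Sunday is April 7 and the third is April 21.
February 21, 2019 lies within the daylight-saving period (13 October 2018 – 21 April 2019), so Ireth Station is on daylight time, UTC−09:00.
01:50 Ireth Station + 9h = 10:50 UTC.
1 September 2018 is a Saturday, so the first Sunday is September 2 and the fourth is September 23.
1 February 2019 is a Friday, so the first Sunday is February 3 and the third is February 17.
At the standard offset (UTC+07:00), 10:50 UTC + 7h = 17:50 Casarn Standard Time standard time.
The standard-time date in Casarn Standard Time, February 21, 2019, does not fall between 23 September 2018 and 17 February 2019, so daylight saving is not in effect and Casarn Standard Time is at UTC+07:00.
10:50 UTC + 7h = 17:50 Casarn Standard Time.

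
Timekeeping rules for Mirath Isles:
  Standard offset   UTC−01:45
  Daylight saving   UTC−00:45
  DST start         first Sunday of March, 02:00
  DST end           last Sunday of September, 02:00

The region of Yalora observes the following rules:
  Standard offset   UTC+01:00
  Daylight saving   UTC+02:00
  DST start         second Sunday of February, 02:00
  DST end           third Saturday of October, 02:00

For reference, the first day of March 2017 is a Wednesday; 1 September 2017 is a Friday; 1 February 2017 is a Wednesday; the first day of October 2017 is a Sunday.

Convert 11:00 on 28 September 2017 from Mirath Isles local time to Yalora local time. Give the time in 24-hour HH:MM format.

14:45

1 March 2017 is a Wednesday, so the first Sunday is March 5.
1 September 2017 is a Friday, so Sundays fall on 3, 10, 17, 24; the last is September 24.
28 September 2017 does not fall between 5 March and 24 September, so daylight saving is not in effect and Mirath Isles is at UTC−01:45.
11:00 Mirath Isles + 1h45m = 12:45 UTC.
1 February 2017 is a Wednesday, so the first Sunday is February 5 and the second is February 12.
1 October 2017 is a Sunday, so the first Saturday is October 7 and the third is October 21.
At the standard offset (UTC+01:00), 12:45 UTC + 1h = 13:45 Yalora standard time.
Daylight saving runs 12 February – 21 October; the standard-time date in Yalora, 28 September 2017, is inside that window, so Yalora is at UTC+02:00.
12:45 UTC + 2h = 14:45 Yalora.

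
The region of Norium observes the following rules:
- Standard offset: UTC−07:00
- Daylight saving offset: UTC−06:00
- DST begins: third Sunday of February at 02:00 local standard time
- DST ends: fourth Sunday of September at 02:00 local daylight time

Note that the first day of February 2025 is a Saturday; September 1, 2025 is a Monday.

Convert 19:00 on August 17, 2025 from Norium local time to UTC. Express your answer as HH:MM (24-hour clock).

01:00

1 February 2025 is a Saturday, so the first Sunday is February 2 and the third is February 16.
1 September 2025 is a Monday, so the first Sunday is September 7 and the fourth is September 28.
August 17, 2025 falls between 16 February and 28 September, so daylight saving is in effect and Norium is at UTC−06:00.
19:00 local + 6h = 01:00 UTC (rolling into the next day, 18 August 2025).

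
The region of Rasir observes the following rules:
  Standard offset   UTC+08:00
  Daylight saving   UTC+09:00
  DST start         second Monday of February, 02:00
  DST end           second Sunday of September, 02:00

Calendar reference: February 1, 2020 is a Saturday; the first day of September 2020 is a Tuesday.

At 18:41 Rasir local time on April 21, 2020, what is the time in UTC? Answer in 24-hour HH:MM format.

1 February 2020 is a Saturday, so the first Monday is February 3 and the second is February 10.
1 September 2020 is a Tuesday, so the first Sunday is September 6 and the second is September 13.
April 21, 2020 lies within the daylight-saving period (10 February – 13 September), so Rasir is on daylight time, UTC+09:00.
18:41 local − 9h = 09:41 UTC.

09:41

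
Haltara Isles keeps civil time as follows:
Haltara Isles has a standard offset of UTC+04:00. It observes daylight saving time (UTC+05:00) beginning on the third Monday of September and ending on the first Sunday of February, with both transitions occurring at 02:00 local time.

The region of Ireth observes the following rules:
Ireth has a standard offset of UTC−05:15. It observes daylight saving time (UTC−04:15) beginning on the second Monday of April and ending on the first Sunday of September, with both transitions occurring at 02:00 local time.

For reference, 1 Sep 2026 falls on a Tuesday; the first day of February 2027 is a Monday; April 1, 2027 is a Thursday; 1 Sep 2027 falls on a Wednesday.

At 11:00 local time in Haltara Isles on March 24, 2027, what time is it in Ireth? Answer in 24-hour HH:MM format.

1 September 2026 is a Tuesday, so the first Monday is September 7 and the third is September 21.
1 February 2027 is a Monday, so the first Sunday is February 7.
March 24, 2027 does not fall between 21 September 2026 and 7 February 2027, so daylight saving is not in effect and Haltara Isles is at UTC+04:00.
11:00 Haltara Isles − 4h = 07:00 UTC.
1 April 2027 is a Thursday, so the first Monday is April 5 and the second is April 12.
1 September 2027 is a Wednesday, so the first Sunday is September 5.
At the standard offset (UTC−05:15), 07:00 UTC − 5h15m = 01:45 Ireth standard time.
Daylight saving runs 12 April – 5 September; the standard-time date in Ireth, March 24, 2027, is outside that window, so Ireth is on standard time at UTC−05:15.
07:00 UTC − 5h15m = 01:45 Ireth.

01:45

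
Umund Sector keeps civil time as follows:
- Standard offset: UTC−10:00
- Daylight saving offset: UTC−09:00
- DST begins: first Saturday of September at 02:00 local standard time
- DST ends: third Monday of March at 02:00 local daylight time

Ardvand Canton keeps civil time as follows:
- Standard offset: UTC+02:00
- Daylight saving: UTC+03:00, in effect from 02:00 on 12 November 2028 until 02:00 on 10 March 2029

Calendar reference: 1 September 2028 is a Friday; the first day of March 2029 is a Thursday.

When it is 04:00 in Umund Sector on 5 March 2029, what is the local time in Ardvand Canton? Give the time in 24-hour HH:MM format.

16:00

1 September 2028 is a Friday, so the first Saturday is September 2.
1 March 2029 is a Thursday, so the first Monday is March 5 and the third is March 19.
5 March 2029 falls between 2 September 2028 and 19 March 2029, so daylight saving is in effect and Umund Sector is at UTC−09:00.
04:00 Umund Sector + 9h = 13:00 UTC.
At the standard offset (UTC+02:00), 13:00 UTC + 2h = 15:00 Ardvand Canton standard time.
Daylight saving runs 12 November 2028 – 10 March 2029; the standard-time date in Ardvand Canton, 5 March 2029, is inside that window, so Ardvand Canton is at UTC+03:00.
13:00 UTC + 3h = 16:00 Ardvand Canton.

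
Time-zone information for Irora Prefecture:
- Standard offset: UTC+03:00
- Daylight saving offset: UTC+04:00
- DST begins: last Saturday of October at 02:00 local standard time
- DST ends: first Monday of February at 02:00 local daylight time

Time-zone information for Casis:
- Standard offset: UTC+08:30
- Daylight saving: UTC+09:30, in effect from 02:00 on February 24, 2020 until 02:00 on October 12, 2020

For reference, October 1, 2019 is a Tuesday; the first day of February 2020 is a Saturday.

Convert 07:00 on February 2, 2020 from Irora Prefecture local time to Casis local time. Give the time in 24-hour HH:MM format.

11:30

1 October 2019 is a Tuesday, so Saturdays fall on 5, 12, 19, 26; the last is October 26.
1 February 2020 is a Saturday, so the first Monday is February 3.
February 2, 2020 falls between 26 October 2019 and 3 February 2020, so daylight saving is in effect and Irora Prefecture is at UTC+04:00.
07:00 Irora Prefecture − 4h = 03:00 UTC.
At the standard offset (UTC+08:30), 03:00 UTC + 8h30m = 11:30 Casis standard time.
The standard-time date in Casis, February 2, 2020, does not fall between 24 February and 12 October, so daylight saving is not in effect and Casis is at UTC+08:30.
03:00 UTC + 8h30m = 11:30 Casis.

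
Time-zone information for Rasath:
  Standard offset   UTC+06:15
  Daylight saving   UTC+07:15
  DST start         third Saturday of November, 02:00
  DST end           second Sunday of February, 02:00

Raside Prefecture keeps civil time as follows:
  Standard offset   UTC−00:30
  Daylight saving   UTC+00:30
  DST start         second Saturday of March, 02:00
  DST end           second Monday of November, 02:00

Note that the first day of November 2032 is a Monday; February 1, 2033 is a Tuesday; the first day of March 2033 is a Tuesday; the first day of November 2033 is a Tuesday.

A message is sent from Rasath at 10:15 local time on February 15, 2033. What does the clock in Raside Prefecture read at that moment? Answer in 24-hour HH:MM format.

1 November 2032 is a Monday, so the first Saturday is November 6 and the third is November 20.
1 February 2033 is a Tuesday, so the first Sunday is February 6 and the second is February 13.
February 15, 2033 does not fall between 20 November 2032 and 13 February 2033, so daylight saving is not in effect and Rasath is at UTC+06:15.
10:15 Rasath − 6h15m = 04:00 UTC.
1 March 2033 is a Tuesday, so the first Saturday is March 5 and the second is March 12.
1 November 2033 is a Tuesday, so the first Monday is November 7 and the second is November 14.
At the standard offset (UTC−00:30), 04:00 UTC − 0h30m = 03:30 Raside Prefecture standard time.
The standard-time date in Raside Prefecture, February 15, 2033, does not fall between 12 March and 14 November, so daylight saving is not in effect and Raside Prefecture is at UTC−00:30.
04:00 UTC − 0h30m = 03:30 Raside Prefecture.

03:30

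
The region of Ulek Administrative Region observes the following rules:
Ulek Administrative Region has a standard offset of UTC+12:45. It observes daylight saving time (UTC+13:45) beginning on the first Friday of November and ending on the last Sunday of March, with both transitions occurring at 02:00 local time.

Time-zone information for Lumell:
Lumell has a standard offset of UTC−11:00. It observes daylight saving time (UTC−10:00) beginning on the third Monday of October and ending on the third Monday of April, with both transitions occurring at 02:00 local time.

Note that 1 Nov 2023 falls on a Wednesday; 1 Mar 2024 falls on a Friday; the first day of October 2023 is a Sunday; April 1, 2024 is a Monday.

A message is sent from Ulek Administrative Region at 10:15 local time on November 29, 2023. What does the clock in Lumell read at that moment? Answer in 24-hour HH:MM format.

10:30

1 November 2023 is a Wednesday, so the first Friday is November 3.
1 March 2024 is a Friday, so Sundays fall on 3, 10, 17, 24, 31; the last is March 31.
Daylight saving runs 3 November 2023 – 31 March 2024; November 29, 2023 is inside that window, so Ulek Administrative Region is at UTC+13:45.
10:15 Ulek Administrative Region − 13h45m = 20:30 UTC (rolling into the previous day, 28 November 2023).
1 October 2023 is a Sunday, so the first Monday is October 2 and the third is October 16.
1 April 2024 is a Monday, so the first Monday is April 1 and the third is April 15.
At the standard offset (UTC−11:00), 20:30 UTC − 11h = 09:30 Lumell standard time.
Daylight saving runs 16 October 2023 – 15 April 2024; the standard-time date in Lumell, November 28, 2023, is inside that window, so Lumell is at UTC−10:00.
20:30 UTC − 10h = 10:30 Lumell.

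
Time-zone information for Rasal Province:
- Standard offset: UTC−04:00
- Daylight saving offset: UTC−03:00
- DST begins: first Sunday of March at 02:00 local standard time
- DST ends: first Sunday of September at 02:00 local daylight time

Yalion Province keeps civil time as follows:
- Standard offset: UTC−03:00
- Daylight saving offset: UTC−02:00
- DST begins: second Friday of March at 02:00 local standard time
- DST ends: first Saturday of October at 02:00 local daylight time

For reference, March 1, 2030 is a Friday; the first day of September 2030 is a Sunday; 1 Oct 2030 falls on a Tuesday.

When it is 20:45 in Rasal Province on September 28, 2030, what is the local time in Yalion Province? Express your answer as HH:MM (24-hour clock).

22:45

1 March 2030 is a Friday, so the first Sunday is March 3.
1 September 2030 is a Sunday, so the first Sunday is September 1.
Daylight saving runs 3 March – 1 September; September 28, 2030 is outside that window, so Rasal Province is on standard time at UTC−04:00.
20:45 Rasal Province + 4h = 00:45 UTC (rolling into the next day, 29 September 2030).
1 March 2030 is a Friday, so the first Friday is March 1 and the second is March 8.
1 October 2030 is a Tuesday, so the first Saturday is October 5.
At the standard offset (UTC−03:00), 00:45 UTC − 3h = 21:45 Yalion Province standard time (rolling into the previous day, 28 September 2030).
The standard-time date in Yalion Province, September 28, 2030, lies within the daylight-saving period (8 March – 5 October), so Yalion Province is on daylight time, UTC−02:00.
00:45 UTC − 2h = 22:45 Yalion Province (rolling into the previous day, 28 September 2030).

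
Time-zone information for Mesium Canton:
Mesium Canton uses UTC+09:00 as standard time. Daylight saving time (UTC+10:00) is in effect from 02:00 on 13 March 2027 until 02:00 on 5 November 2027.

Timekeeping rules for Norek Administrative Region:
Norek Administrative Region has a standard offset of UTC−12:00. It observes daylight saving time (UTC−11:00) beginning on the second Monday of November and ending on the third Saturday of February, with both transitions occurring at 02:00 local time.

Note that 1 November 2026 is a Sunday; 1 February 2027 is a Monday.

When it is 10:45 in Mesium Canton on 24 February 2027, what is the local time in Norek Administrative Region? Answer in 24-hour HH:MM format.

13:45

24 February 2027 is outside the daylight-saving period (13 March – 5 November), so Mesium Canton is on standard time, UTC+09:00.
10:45 Mesium Canton − 9h = 01:45 UTC.
1 November 2026 is a Sunday, so the first Monday is November 2 and the second is November 9.
1 February 2027 is a Monday, so the first Saturday is February 6 and the third is February 20.
At the standard offset (UTC−12:00), 01:45 UTC − 12h = 13:45 Norek Administrative Region standard time (rolling into the previous day, 23 February 2027).
The standard-time date in Norek Administrative Region, 23 February 2027, does not fall between 9 November 2026 and 20 February 2027, so daylight saving is not in effect and Norek Administrative Region is at UTC−12:00.
01:45 UTC − 12h = 13:45 Norek Administrative Region (rolling into the previous day, 23 February 2027).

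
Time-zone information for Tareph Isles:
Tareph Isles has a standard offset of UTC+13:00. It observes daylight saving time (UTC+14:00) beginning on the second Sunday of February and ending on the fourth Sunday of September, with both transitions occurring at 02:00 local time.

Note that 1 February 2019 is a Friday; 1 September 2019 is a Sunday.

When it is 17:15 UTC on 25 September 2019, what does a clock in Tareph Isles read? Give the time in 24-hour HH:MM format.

06:15

1 February 2019 is a Friday, so the first Sunday is February 3 and the second is February 10.
1 September 2019 is a Sunday, so the first Sunday is September 1 and the fourth is September 22.
At the standard offset (UTC+13:00), 17:15 UTC + 13h = 06:15 Tareph Isles standard time (rolling into the next day, 26 September 2019).
The standard-time date in Tareph Isles, 26 September 2019, is outside the daylight-saving period (10 February – 22 September), so Tareph Isles is on standard time, UTC+13:00.
17:15 UTC + 13h = 06:15 local (rolling into the next day, 26 September 2019).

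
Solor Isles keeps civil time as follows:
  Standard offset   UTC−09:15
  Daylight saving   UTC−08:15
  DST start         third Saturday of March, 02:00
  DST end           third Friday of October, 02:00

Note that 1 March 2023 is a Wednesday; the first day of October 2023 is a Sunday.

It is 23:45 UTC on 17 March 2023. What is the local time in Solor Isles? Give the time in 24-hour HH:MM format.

14:30

1 March 2023 is a Wednesday, so the first Saturday is March 4 and the third is March 18.
1 October 2023 is a Sunday, so the first Friday is October 6 and the third is October 20.
At the standard offset (UTC−09:15), 23:45 UTC − 9h15m = 14:30 Solor Isles standard time.
The standard-time date in Solor Isles, 17 March 2023, is outside the daylight-saving period (18 March – 20 October), so Solor Isles is on standard time, UTC−09:15.
23:45 UTC − 9h15m = 14:30 local.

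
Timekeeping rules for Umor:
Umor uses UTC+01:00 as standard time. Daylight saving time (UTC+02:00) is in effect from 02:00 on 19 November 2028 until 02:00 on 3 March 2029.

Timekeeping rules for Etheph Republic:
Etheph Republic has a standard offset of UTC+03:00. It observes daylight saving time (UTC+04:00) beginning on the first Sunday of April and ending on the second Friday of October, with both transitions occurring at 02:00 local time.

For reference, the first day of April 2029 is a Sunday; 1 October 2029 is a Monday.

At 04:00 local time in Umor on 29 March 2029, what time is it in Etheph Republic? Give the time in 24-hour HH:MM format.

06:00

Daylight saving runs 19 November 2028 – 3 March 2029; 29 March 2029 is outside that window, so Umor is on standard time at UTC+01:00.
04:00 Umor − 1h = 03:00 UTC.
1 April 2029 is a Sunday, so the first Sunday is April 1.
1 October 2029 is a Monday, so the first Friday is October 5 and the second is October 12.
At the standard offset (UTC+03:00), 03:00 UTC + 3h = 06:00 Etheph Republic standard time.
Daylight saving runs 1 April – 12 October; the standard-time date in Etheph Republic, 29 March 2029, is outside that window, so Etheph Republic is on standard time at UTC+03:00.
03:00 UTC + 3h = 06:00 Etheph Republic.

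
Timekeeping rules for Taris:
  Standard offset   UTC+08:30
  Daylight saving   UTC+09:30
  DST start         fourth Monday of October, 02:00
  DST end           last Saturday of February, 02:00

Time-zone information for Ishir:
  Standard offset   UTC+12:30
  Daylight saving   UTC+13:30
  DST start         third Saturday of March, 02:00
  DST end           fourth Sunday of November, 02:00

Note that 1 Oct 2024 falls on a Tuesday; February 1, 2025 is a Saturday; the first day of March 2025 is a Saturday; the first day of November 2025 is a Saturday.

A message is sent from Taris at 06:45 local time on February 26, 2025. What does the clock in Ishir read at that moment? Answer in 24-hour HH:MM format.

10:45

1 October 2024 is a Tuesday, so the first Monday is October 7 and the fourth is October 28.
1 February 2025 is a Saturday, so Saturdays fall on 1, 8, 15, 22; the last is February 22.
February 26, 2025 does not fall between 28 October 2024 and 22 February 2025, so daylight saving is not in effect and Taris is at UTC+08:30.
06:45 Taris − 8h30m = 22:15 UTC (rolling into the previous day, 25 February 2025).
1 March 2025 is a Saturday, so the first Saturday is March 1 and the third is March 15.
1 November 2025 is a Saturday, so the first Sunday is November 2 and the fourth is November 23.
At the standard offset (UTC+12:30), 22:15 UTC + 12h30m = 10:45 Ishir standard time (rolling into the next day, 26 February 2025).
The standard-time date in Ishir, February 26, 2025, does not fall between 15 March and 23 November, so daylight saving is not in effect and Ishir is at UTC+12:30.
22:15 UTC + 12h30m = 10:45 Ishir (rolling into the next day, 26 February 2025).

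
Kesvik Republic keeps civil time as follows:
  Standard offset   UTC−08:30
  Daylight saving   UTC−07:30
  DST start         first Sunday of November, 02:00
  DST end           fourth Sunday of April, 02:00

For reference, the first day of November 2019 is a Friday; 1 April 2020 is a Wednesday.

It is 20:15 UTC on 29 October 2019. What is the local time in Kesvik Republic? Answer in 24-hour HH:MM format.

1 November 2019 is a Friday, so the first Sunday is November 3.
1 April 2020 is a Wednesday, so the first Sunday is April 5 and the fourth is April 26.
At the standard offset (UTC−08:30), 20:15 UTC − 8h30m = 11:45 Kesvik Republic standard time.
Daylight saving runs 3 November 2019 – 26 April 2020; the standard-time date in Kesvik Republic, 29 October 2019, is outside that window, so Kesvik Republic is on standard time at UTC−08:30.
20:15 UTC − 8h30m = 11:45 local.

11:45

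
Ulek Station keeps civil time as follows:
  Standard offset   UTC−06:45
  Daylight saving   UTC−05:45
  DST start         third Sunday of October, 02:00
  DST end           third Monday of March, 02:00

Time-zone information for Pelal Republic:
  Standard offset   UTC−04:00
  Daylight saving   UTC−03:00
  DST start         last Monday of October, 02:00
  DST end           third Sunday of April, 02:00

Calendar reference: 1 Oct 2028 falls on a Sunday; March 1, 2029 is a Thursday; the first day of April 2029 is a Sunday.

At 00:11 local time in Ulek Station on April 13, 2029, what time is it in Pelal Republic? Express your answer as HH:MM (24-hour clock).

1 October 2028 is a Sunday, so the first Sunday is October 1 and the third is October 15.
1 March 2029 is a Thursday, so the first Monday is March 5 and the third is March 19.
Daylight saving runs 15 October 2028 – 19 March 2029; April 13, 2029 is outside that window, so Ulek Station is on standard time at UTC−06:45.
00:11 Ulek Station + 6h45m = 06:56 UTC.
1 October 2028 is a Sunday, so Mondays fall on 2, 9, 16, 23, 30; the last is October 30.
1 April 2029 is a Sunday, so the first Sunday is April 1 and the third is April 15.
At the standard offset (UTC−04:00), 06:56 UTC − 4h = 02:56 Pelal Republic standard time.
Daylight saving runs 30 October 2028 – 15 April 2029; the standard-time date in Pelal Republic, April 13, 2029, is inside that window, so Pelal Republic is at UTC−03:00.
06:56 UTC − 3h = 03:56 Pelal Republic.

03:56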